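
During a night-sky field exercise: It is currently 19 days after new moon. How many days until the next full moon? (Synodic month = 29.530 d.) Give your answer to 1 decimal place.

Full moon is 0.5 of the way through the cycle: age 0.5 × 29.530 = 14.765 d.
Already past this cycle's full moon; the next is at 14.765 + 29.530 = 44.295 d, so 44.295 − 19 = 25.295 days.

25.3 days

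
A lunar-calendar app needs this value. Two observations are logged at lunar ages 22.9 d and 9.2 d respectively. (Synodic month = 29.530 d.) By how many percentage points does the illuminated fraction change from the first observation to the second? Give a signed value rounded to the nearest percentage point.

+27 percentage points

First observation: θ = 360°·22.9/29.530 = 279.2°, so f = 0.420.
Second observation: θ = 112.2°, f = 0.689.
Δf = 0.689 − 0.420 = +0.268, i.e. +27 pp.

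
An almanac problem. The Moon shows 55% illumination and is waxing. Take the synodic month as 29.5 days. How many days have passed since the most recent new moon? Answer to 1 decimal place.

7.8 days

cos θ = 1 − 2f = -0.100, giving a principal value of 95.7°.
The Moon is waxing (0°–180°), so θ = 95.7° directly.
At 360°/29.5 d per day, 95.7° corresponds to 7.85 days.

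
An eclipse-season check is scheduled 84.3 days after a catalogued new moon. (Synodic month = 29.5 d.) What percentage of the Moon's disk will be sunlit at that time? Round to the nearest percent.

Reduce mod P: 84.3 − 2×29.5 = 25.30 d into the current lunation.
The Moon has covered 25.30/29.5 of its cycle, so θ ≈ 360° × 25.30/29.5 = 308.7°.
Illuminated fraction = (1 − cos 308.7°)/2 = (1 − 0.626)/2 ≈ 0.187, so 19%.

19%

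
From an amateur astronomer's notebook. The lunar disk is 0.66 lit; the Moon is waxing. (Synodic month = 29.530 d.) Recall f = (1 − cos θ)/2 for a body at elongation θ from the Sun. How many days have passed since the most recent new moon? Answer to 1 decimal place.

8.9 days

Invert f = (1 − cos θ)/2 to get cos θ = 1 − 2(0.66) = -0.320, hence θ₀ = arccos -0.320 = 108.7°.
The Moon is waxing (0°–180°), so θ = 108.7° directly.
That fraction of the synodic month is 108.7/360 × 29.530 d ≈ 8.91 d.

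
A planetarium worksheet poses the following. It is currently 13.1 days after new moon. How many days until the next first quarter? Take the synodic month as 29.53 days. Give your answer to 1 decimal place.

First quarter is 0.25 of the way through the cycle: age 0.25 × 29.53 = 7.383 d.
This lunation's first quarter (7.383 d) has passed, so add one period: 36.913 − 13.1 = 23.813 days.

23.8 days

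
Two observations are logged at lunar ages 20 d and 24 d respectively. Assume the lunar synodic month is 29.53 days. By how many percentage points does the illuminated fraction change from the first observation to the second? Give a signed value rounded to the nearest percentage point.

-41 percentage points

First observation: θ = 360°·20/29.53 = 243.8°, so f = 0.721.
Second observation: θ = 292.6°, f = 0.308.
Δf = 0.308 − 0.721 = -0.413, i.e. -41 pp.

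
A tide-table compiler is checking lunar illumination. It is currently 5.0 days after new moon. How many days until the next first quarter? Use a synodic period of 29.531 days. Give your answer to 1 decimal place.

First quarter occurs at elongation 90°, i.e. at age 29.531 × 90/360 = 7.383 d.
That is 7.383 − 5.0 = 2.383 days ahead.

2.4 days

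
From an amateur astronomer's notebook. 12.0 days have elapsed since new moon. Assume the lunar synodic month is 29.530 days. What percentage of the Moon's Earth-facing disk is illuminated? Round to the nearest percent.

92%

Phase angle: θ = 360°·(12.0 d)/(29.530 d) = 146.3°.
With cos θ = (-0.832), the lit fraction is (1 − (-0.832))/2 ≈ 0.916, so 92%.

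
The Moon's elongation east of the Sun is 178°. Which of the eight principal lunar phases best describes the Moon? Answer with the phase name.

full moon

178° lies in the full moon sector of the 8-phase cycle.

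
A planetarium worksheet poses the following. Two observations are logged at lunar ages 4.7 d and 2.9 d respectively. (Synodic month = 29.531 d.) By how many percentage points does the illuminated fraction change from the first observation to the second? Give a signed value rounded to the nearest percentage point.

θ₁ = 360° × 4.7/29.531 = 57.3°, f₁ = (1 − cos θ₁)/2 = 0.230.
θ₂ = 360° × 2.9/29.531 = 35.4°, f₂ = (1 − cos θ₂)/2 = 0.092.
Change = f₂ − f₁ = -0.138 → -14 percentage points.

-14 pp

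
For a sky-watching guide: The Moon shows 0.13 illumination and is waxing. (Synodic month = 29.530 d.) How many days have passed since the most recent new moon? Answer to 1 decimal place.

Invert f = (1 − cos θ)/2 to get cos θ = 1 − 2(0.13) = 0.740, hence θ₀ = arccos 0.740 = 42.3°.
The Moon is waxing (0°–180°), so θ = 42.3° directly.
At 360°/29.530 d per day, 42.3° corresponds to 3.47 days.

3.5 days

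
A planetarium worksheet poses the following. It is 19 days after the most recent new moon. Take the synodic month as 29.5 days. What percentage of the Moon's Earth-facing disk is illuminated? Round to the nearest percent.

Phase angle: θ = 360°·(19 d)/(29.5 d) = 231.9°.
With cos θ = (-0.618), the lit fraction is (1 − (-0.618))/2 ≈ 0.809, so 81%.

81%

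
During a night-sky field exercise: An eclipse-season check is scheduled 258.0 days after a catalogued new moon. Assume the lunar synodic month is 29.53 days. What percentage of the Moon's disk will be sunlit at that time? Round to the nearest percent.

258.0/29.53 = 8.737 lunations, so 8 complete cycles and 21.76 d into the next.
Elongation θ = 360° × 21.76/29.53 ≈ 265.3°.
Illuminated fraction = (1 − cos 265.3°)/2 = (1 − (-0.082))/2 ≈ 0.541, so 54%.

54%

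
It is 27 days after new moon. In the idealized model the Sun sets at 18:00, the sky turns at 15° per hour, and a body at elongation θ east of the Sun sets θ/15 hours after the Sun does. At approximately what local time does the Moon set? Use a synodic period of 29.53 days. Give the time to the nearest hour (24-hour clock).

Phase angle: θ = 360°·(27 d)/(29.53 d) = 329.2°.
At 15° of sky rotation per hour, 329.2° corresponds to a 21.94 h lag.
18:00 + 21.94 h ≈ 15:57 → 16:00 to the nearest hour.

16:00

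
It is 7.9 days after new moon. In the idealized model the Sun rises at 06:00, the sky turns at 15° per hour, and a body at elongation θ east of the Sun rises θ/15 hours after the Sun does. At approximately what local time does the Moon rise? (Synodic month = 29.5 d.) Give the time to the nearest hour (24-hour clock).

12:00

The Moon has covered 7.9/29.5 of its cycle, so θ ≈ 360° × 7.9/29.5 = 96.4°.
At 15° of sky rotation per hour, 96.4° corresponds to a 6.43 h lag.
06:00 + 6.43 h ≈ 12:26 → 12:00 to the nearest hour.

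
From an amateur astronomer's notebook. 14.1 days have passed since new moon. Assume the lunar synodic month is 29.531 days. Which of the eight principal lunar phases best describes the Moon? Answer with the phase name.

full moon

θ ≈ 360° × 14.1/29.531 = 172°, which falls in the full moon sector.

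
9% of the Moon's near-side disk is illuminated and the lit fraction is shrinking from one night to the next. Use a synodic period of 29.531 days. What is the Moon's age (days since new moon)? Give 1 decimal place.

26.7 days

Invert f = (1 − cos θ)/2 to get cos θ = 1 − 2(0.09) = 0.820, hence θ₀ = arccos 0.820 = 34.9°.
Waning ⇒ past full, so θ = 360° − 34.9° = 325.1°.
At 360°/29.531 d per day, 325.1° corresponds to 26.67 days.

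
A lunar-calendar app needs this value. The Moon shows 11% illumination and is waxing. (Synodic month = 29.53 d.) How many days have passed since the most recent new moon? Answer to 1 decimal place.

3.2 days

From f = (1 − cos θ)/2: cos θ = 1 − 2×0.11 = 0.780; arccos → 38.7°.
Waxing ⇒ before full, so θ = 38.7°.
Age = 29.53 × 38.7°/360° ≈ 3.18 days.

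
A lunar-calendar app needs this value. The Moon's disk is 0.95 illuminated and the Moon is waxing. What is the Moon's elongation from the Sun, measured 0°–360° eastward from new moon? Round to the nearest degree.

154°

cos θ = 1 − 2f = -0.900, giving a principal value of 154.2°.
The Moon is waxing (0°–180°), so θ = 154.2° directly.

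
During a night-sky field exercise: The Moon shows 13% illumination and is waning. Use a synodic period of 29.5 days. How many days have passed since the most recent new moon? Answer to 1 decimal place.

cos θ = 1 − 2f = 0.740, giving a principal value of 42.3°.
Since the Moon is past full (waning), take the reflex angle: θ = 360° − 42.3° = 317.7°.
Age = 29.5 × 317.7°/360° ≈ 26.04 days.

26.0 days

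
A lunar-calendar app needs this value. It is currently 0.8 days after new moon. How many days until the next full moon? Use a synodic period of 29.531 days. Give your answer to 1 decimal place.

Full moon is 0.5 of the way through the cycle: age 0.5 × 29.531 = 14.765 d.
So 13.965 days remain (14.765 − 0.8).

14.0 days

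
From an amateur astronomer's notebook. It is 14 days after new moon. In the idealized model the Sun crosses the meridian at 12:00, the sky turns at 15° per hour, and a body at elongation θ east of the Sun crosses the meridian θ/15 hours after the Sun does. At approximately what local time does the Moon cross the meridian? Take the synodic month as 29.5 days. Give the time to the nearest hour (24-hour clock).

23:00

The Moon has covered 14/29.5 of its cycle, so θ ≈ 360° × 14/29.5 = 170.8°.
The Moon trails the Sun by θ/15 = 170.8/15 ≈ 11.39 hours.
12:00 + 11.39 h ≈ 23:23 → 23:00 to the nearest hour.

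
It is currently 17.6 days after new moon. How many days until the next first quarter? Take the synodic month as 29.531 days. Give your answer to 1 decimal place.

19.3 days

First quarter occurs at elongation 90°, i.e. at age 29.531 × 90/360 = 7.383 d.
Already past this cycle's first quarter; the next is at 7.383 + 29.531 = 36.914 d, so 36.914 − 17.6 = 19.314 days.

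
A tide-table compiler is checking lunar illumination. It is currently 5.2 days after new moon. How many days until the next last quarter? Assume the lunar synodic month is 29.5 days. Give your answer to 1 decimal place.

Last quarter is 0.75 of the way through the cycle: age 0.75 × 29.5 = 22.125 d.
That is 22.125 − 5.2 = 16.925 days ahead.

16.9 days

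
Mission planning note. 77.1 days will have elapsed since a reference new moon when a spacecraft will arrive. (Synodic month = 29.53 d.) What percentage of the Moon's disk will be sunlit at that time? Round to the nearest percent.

77.1 d spans 2 complete synodic months (2 × 29.53 = 59.06 d) plus 18.04 d.
Elongation θ = 360° × 18.04/29.53 ≈ 219.9°.
cos 219.9° = (-0.767), so f = (1 − (-0.767))/2 = 0.883, so 88%.

88%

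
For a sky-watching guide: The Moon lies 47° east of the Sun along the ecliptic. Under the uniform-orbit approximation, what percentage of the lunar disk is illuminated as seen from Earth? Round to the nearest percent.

cos 47° = 0.682, so f = (1 − 0.682)/2 = 0.159, i.e. 16%.

16%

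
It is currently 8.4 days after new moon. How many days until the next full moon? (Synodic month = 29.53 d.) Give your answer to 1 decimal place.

6.4 days

Full moon occurs at elongation 180°, i.e. at age 29.53 × 180/360 = 14.765 d.
That is 14.765 − 8.4 = 6.365 days ahead.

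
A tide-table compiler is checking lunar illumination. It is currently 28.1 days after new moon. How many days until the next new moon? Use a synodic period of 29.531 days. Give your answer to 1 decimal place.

1.4 days

The next new moon completes the synodic month: 29.531 − 28.1 = 1.431 days.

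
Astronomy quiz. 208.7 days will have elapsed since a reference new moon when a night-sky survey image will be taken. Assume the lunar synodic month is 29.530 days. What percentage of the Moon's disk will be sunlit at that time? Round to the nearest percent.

208.7 d spans 7 complete synodic months (7 × 29.530 = 206.71 d) plus 1.99 d.
Elongation θ = 360° × 1.99/29.530 ≈ 24.3°.
With cos θ = 0.912, the lit fraction is (1 − 0.912)/2 ≈ 0.044, so 4%.

4%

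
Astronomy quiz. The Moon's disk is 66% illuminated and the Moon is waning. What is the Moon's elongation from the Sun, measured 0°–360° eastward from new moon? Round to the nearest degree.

251°

Invert f = (1 − cos θ)/2 to get cos θ = 1 − 2(0.66) = -0.320, hence θ₀ = arccos -0.320 = 108.7°.
Waning ⇒ past full, so θ = 360° − 108.7° = 251.3°.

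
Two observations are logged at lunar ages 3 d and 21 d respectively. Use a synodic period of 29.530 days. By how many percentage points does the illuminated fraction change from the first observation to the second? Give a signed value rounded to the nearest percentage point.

First observation: θ = 360°·3/29.530 = 36.6°, so f = 0.098.
Second observation: θ = 256.0°, f = 0.621.
Δf = 0.621 − 0.098 = +0.522, i.e. +52 pp.

+52 pp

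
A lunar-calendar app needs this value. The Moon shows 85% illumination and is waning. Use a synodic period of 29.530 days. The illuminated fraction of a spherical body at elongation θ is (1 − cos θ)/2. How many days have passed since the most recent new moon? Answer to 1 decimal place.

18.5 days

From f = (1 − cos θ)/2: cos θ = 1 − 2×0.85 = -0.700; arccos → 134.4°.
Waning ⇒ past full, so θ = 360° − 134.4° = 225.6°.
Age = 29.530 × 225.6°/360° ≈ 18.50 days.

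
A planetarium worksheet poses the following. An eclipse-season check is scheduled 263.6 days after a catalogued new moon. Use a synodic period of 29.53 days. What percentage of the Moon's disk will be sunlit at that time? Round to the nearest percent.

263.6/29.53 = 8.927 lunations, so 8 complete cycles and 27.36 d into the next.
The Moon has covered 27.36/29.53 of its cycle, so θ ≈ 360° × 27.36/29.53 = 333.5°.
With cos θ = 0.895, the lit fraction is (1 − 0.895)/2 ≈ 0.052, so 5%.

5%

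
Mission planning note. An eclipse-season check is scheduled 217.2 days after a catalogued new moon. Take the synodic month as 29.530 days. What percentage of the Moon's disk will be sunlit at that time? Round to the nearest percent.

81%

217.2 d spans 7 complete synodic months (7 × 29.530 = 206.71 d) plus 10.49 d.
The Moon has covered 10.49/29.530 of its cycle, so θ ≈ 360° × 10.49/29.530 = 127.9°.
Illuminated fraction = (1 − cos 127.9°)/2 = (1 − (-0.614))/2 ≈ 0.807, so 81%.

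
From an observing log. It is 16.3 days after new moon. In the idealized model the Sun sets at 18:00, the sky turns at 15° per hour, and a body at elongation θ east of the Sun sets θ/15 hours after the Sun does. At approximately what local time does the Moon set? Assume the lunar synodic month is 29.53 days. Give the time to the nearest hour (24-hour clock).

Elongation θ = 360° × 16.3/29.53 ≈ 198.7°.
At 15° of sky rotation per hour, 198.7° corresponds to a 13.25 h lag.
18:00 + 13.25 h ≈ 07:15 → 07:00 to the nearest hour.

07:00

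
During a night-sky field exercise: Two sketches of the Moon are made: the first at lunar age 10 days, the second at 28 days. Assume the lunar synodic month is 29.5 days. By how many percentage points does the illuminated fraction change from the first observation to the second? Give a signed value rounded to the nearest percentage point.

-74 percentage points

First observation: θ = 360°·10/29.5 = 122.0°, so f = 0.765.
Second observation: θ = 341.7°, f = 0.025.
Δf = 0.025 − 0.765 = -0.740, i.e. -74 pp.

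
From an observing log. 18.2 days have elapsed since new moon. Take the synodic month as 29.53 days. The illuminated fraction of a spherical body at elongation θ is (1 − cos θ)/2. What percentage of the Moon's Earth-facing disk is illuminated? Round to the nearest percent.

87%

Phase angle: θ = 360°·(18.2 d)/(29.53 d) = 221.9°.
Illuminated fraction = (1 − cos 221.9°)/2 = (1 − (-0.745))/2 ≈ 0.872, so 87%.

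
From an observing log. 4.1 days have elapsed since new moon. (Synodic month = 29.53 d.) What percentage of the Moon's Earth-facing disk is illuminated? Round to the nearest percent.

18%

Elongation θ = 360° × 4.1/29.53 ≈ 50.0°.
cos 50.0° = 0.643, so f = (1 − 0.643)/2 = 0.178, so 18%.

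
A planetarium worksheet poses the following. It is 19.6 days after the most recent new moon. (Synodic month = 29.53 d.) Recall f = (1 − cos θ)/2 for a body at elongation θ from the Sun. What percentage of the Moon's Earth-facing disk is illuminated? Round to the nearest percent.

76%

Elongation θ = 360° × 19.6/29.53 ≈ 238.9°.
Illuminated fraction = (1 − cos 238.9°)/2 = (1 − (-0.516))/2 ≈ 0.758, so 76%.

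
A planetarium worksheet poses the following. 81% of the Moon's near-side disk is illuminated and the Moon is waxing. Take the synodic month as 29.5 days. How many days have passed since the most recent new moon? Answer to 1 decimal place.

Invert f = (1 − cos θ)/2 to get cos θ = 1 − 2(0.81) = -0.620, hence θ₀ = arccos -0.620 = 128.3°.
The Moon is waxing (0°–180°), so θ = 128.3° directly.
At 360°/29.5 d per day, 128.3° corresponds to 10.51 days.

10.5 days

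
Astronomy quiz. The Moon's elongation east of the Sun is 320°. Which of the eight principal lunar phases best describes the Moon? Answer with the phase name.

waning crescent

320° lies in the waning crescent sector of the 8-phase cycle.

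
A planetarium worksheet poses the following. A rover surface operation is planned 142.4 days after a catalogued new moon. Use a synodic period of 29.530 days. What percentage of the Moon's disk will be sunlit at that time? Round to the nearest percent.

28%

142.4 d spans 4 complete synodic months (4 × 29.530 = 118.12 d) plus 24.28 d.
Elongation θ = 360° × 24.28/29.530 ≈ 296.0°.
With cos θ = 0.438, the lit fraction is (1 − 0.438)/2 ≈ 0.281, so 28%.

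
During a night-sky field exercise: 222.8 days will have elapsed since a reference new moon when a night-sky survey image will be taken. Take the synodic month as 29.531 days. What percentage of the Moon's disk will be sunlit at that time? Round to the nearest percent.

98%

222.8 d spans 7 complete synodic months (7 × 29.531 = 206.72 d) plus 16.08 d.
The Moon has covered 16.08/29.531 of its cycle, so θ ≈ 360° × 16.08/29.531 = 196.1°.
With cos θ = (-0.961), the lit fraction is (1 − (-0.961))/2 ≈ 0.980, so 98%.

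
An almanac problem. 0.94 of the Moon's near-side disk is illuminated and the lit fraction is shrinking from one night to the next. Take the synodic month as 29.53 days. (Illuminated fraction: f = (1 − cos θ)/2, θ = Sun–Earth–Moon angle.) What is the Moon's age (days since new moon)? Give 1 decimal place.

17.1 days

Invert f = (1 − cos θ)/2 to get cos θ = 1 − 2(0.94) = -0.880, hence θ₀ = arccos -0.880 = 151.6°.
Waning ⇒ past full, so θ = 360° − 151.6° = 208.4°.
That fraction of the synodic month is 208.4/360 × 29.53 d ≈ 17.09 d.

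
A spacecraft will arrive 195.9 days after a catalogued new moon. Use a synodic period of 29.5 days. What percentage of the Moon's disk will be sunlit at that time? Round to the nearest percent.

82%

Reduce mod P: 195.9 − 6×29.5 = 18.90 d into the current lunation.
Elongation θ = 360° × 18.90/29.5 ≈ 230.6°.
cos 230.6° = (-0.634), so f = (1 − (-0.634))/2 = 0.817, so 82%.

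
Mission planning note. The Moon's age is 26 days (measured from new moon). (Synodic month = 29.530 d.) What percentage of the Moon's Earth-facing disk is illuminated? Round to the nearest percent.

The Moon has covered 26/29.530 of its cycle, so θ ≈ 360° × 26/29.530 = 317.0°.
Illuminated fraction = (1 − cos 317.0°)/2 = (1 − 0.731)/2 ≈ 0.135, so 13%.

13%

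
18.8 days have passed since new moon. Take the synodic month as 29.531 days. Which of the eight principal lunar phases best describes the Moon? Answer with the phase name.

waning gibbous

θ ≈ 360° × 18.8/29.531 = 229°, which falls in the waning gibbous sector.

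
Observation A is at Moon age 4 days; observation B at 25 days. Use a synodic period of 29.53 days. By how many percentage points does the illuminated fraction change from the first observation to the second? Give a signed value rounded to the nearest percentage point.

+4 percentage points

First observation: θ = 360°·4/29.53 = 48.8°, so f = 0.170.
Second observation: θ = 304.8°, f = 0.215.
Δf = 0.215 − 0.170 = +0.044, i.e. +4 pp.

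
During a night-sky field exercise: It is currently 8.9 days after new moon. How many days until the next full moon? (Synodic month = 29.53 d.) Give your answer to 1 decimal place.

Full moon is 0.5 of the way through the cycle: age 0.5 × 29.53 = 14.765 d.
That is 14.765 − 8.9 = 5.865 days ahead.

5.9 days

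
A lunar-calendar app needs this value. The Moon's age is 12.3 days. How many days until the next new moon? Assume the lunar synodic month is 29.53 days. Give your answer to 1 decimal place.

17.2 days

One full lunation from the last new moon is 29.53 d; remaining = 29.53 − 12.3 = 17.230 d.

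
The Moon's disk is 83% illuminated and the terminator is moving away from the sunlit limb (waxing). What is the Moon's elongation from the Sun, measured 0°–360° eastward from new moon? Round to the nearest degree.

cos θ = 1 − 2f = -0.660, giving a principal value of 131.3°.
Waxing ⇒ before full, so θ = 131.3°.

131°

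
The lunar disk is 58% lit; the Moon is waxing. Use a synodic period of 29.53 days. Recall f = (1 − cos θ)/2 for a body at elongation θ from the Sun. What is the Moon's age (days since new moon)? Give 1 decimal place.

8.1 days

From f = (1 − cos θ)/2: cos θ = 1 − 2×0.58 = -0.160; arccos → 99.2°.
Before full moon the principal value applies: θ = 99.2°.
At 360°/29.53 d per day, 99.2° corresponds to 8.14 days.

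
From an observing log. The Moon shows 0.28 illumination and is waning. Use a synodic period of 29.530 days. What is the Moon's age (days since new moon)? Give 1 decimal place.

From f = (1 − cos θ)/2: cos θ = 1 − 2×0.28 = 0.440; arccos → 63.9°.
Waning ⇒ past full, so θ = 360° − 63.9° = 296.1°.
At 360°/29.530 d per day, 296.1° corresponds to 24.29 days.

24.3 days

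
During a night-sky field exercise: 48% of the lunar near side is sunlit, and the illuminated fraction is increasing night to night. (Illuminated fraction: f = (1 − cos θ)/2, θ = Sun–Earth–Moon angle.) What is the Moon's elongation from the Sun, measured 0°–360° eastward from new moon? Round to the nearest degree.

Invert f = (1 − cos θ)/2 to get cos θ = 1 − 2(0.48) = 0.040, hence θ₀ = arccos 0.040 = 87.7°.
The Moon is waxing (0°–180°), so θ = 87.7° directly.

88°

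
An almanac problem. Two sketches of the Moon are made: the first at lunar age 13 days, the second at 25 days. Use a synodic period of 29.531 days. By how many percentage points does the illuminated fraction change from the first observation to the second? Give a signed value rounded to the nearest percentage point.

First observation: θ = 360°·13/29.531 = 158.5°, so f = 0.965.
Second observation: θ = 304.8°, f = 0.215.
Δf = 0.215 − 0.965 = -0.750, i.e. -75 pp.

-75 percentage points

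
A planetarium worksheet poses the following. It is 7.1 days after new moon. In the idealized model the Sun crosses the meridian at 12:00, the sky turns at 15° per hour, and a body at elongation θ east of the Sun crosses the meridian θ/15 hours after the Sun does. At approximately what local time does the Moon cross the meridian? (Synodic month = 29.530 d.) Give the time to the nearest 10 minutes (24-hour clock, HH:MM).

17:50

The Moon has covered 7.1/29.530 of its cycle, so θ ≈ 360° × 7.1/29.530 = 86.6°.
At 15° of sky rotation per hour, 86.6° corresponds to a 5.77 h lag.
12:00 + 5.770 h ≈ 17:46 → 17:50 to the nearest ten minutes.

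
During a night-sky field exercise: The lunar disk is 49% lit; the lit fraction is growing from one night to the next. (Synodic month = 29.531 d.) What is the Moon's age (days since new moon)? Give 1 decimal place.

7.3 days

Invert f = (1 − cos θ)/2 to get cos θ = 1 − 2(0.49) = 0.020, hence θ₀ = arccos 0.020 = 88.9°.
Before full moon the principal value applies: θ = 88.9°.
At 360°/29.531 d per day, 88.9° corresponds to 7.29 days.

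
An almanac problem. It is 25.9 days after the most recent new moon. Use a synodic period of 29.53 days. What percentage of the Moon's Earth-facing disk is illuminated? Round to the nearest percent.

14%

The Moon has covered 25.9/29.53 of its cycle, so θ ≈ 360° × 25.9/29.53 = 315.7°.
With cos θ = 0.716, the lit fraction is (1 − 0.716)/2 ≈ 0.142, so 14%.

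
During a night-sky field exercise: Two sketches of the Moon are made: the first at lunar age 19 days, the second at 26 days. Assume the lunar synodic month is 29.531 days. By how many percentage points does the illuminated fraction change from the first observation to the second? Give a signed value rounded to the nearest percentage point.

θ₁ = 360° × 19/29.531 = 231.6°, f₁ = (1 − cos θ₁)/2 = 0.810.
θ₂ = 360° × 26/29.531 = 317.0°, f₂ = (1 − cos θ₂)/2 = 0.135.
Change = f₂ − f₁ = -0.676 → -68 percentage points.

-68 pp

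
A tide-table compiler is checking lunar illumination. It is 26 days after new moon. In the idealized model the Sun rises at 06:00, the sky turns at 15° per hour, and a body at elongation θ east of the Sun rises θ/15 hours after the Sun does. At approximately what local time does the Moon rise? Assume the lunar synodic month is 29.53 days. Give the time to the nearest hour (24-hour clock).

03:00

The Moon has covered 26/29.53 of its cycle, so θ ≈ 360° × 26/29.53 = 317.0°.
At 15° of sky rotation per hour, 317.0° corresponds to a 21.13 h lag.
06:00 + 21.13 h ≈ 03:08 → 03:00 to the nearest hour.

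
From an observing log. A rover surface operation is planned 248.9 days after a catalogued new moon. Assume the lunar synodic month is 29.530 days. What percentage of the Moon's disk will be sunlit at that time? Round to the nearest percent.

95%

248.9/29.530 = 8.429 lunations, so 8 complete cycles and 12.66 d into the next.
The Moon has covered 12.66/29.530 of its cycle, so θ ≈ 360° × 12.66/29.530 = 154.3°.
Illuminated fraction = (1 − cos 154.3°)/2 = (1 − (-0.901))/2 ≈ 0.951, so 95%.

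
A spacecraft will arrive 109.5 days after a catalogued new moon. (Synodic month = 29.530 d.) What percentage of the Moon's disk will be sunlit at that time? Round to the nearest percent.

Reduce mod P: 109.5 − 3×29.530 = 20.91 d into the current lunation.
Phase angle: θ = 360°·(20.91 d)/(29.530 d) = 254.9°.
cos 254.9° = (-0.260), so f = (1 − (-0.260))/2 = 0.630, so 63%.

63%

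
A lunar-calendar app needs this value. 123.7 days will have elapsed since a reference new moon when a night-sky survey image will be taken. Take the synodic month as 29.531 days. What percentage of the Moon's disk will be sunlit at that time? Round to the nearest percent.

31%

123.7/29.531 = 4.189 lunations, so 4 complete cycles and 5.58 d into the next.
Phase angle: θ = 360°·(5.58 d)/(29.531 d) = 68.0°.
Illuminated fraction = (1 − cos 68.0°)/2 = (1 − 0.375)/2 ≈ 0.312, so 31%.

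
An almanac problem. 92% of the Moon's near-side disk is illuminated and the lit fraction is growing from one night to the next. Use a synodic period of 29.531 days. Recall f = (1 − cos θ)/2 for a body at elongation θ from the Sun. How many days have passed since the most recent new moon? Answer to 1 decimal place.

12.1 days

Invert f = (1 − cos θ)/2 to get cos θ = 1 − 2(0.92) = -0.840, hence θ₀ = arccos -0.840 = 147.1°.
The Moon is waxing (0°–180°), so θ = 147.1° directly.
Age = 29.531 × 147.1°/360° ≈ 12.07 days.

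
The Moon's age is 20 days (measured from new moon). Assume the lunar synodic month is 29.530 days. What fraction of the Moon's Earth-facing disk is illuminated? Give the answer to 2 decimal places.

The Moon has covered 20/29.530 of its cycle, so θ ≈ 360° × 20/29.530 = 243.8°.
cos 243.8° = (-0.441), so f = (1 − (-0.441))/2 = 0.721.

0.72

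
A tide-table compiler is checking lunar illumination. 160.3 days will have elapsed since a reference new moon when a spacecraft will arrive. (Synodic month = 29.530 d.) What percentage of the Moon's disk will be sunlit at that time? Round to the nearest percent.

95%

160.3/29.530 = 5.428 lunations, so 5 complete cycles and 12.65 d into the next.
The Moon has covered 12.65/29.530 of its cycle, so θ ≈ 360° × 12.65/29.530 = 154.2°.
With cos θ = (-0.900), the lit fraction is (1 − (-0.900))/2 ≈ 0.950, so 95%.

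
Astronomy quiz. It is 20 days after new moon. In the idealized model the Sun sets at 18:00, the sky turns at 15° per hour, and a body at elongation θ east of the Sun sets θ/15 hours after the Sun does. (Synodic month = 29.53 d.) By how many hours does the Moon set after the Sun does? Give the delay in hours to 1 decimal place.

The Moon has covered 20/29.53 of its cycle, so θ ≈ 360° × 20/29.53 = 243.8°.
Delay after the Sun = 243.8° / (15°/h) ≈ 16.25 h.
So the Moon sets 16.25 h after the Sun.

16.3 h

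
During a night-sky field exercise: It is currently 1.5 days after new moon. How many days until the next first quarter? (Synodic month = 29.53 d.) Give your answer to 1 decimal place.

First quarter is 0.25 of the way through the cycle: age 0.25 × 29.53 = 7.383 d.
So 5.883 days remain (7.383 − 1.5).

5.9 days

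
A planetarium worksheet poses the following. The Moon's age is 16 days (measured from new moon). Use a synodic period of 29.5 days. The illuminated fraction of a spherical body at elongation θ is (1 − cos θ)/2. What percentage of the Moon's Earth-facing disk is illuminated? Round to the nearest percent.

Phase angle: θ = 360°·(16 d)/(29.5 d) = 195.3°.
With cos θ = (-0.965), the lit fraction is (1 − (-0.965))/2 ≈ 0.982, so 98%.

98%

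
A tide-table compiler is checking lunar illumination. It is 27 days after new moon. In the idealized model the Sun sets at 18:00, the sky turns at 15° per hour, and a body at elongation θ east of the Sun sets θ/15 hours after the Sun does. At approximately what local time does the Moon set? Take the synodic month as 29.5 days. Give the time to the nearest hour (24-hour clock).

Elongation θ = 360° × 27/29.5 ≈ 329.5°.
Delay after the Sun = 329.5° / (15°/h) ≈ 21.97 h.
18:00 + 21.97 h ≈ 15:58 → 16:00 to the nearest hour.

16:00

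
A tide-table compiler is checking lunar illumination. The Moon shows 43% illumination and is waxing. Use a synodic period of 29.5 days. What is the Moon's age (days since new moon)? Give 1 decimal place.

cos θ = 1 − 2f = 0.140, giving a principal value of 82.0°.
The Moon is waxing (0°–180°), so θ = 82.0° directly.
That fraction of the synodic month is 82.0/360 × 29.5 d ≈ 6.72 d.

6.7 days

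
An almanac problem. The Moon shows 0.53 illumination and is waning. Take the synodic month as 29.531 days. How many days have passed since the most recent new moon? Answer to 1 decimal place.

Invert f = (1 − cos θ)/2 to get cos θ = 1 − 2(0.53) = -0.060, hence θ₀ = arccos -0.060 = 93.4°.
Waning ⇒ past full, so θ = 360° − 93.4° = 266.6°.
At 360°/29.531 d per day, 266.6° corresponds to 21.87 days.

21.9 days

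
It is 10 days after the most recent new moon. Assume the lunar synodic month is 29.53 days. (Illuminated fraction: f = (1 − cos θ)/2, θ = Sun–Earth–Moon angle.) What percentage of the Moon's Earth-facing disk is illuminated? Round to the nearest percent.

The Moon has covered 10/29.53 of its cycle, so θ ≈ 360° × 10/29.53 = 121.9°.
cos 121.9° = (-0.529), so f = (1 − (-0.529))/2 = 0.764, so 76%.

76%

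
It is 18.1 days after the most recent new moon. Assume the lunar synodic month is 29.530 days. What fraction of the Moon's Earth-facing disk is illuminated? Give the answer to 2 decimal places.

The Moon has covered 18.1/29.530 of its cycle, so θ ≈ 360° × 18.1/29.530 = 220.7°.
cos 220.7° = (-0.759), so f = (1 − (-0.759))/2 = 0.879.

0.88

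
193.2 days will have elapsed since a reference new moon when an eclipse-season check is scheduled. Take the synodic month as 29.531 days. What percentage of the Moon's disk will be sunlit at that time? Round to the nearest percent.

193.2/29.531 = 6.542 lunations, so 6 complete cycles and 16.01 d into the next.
The Moon has covered 16.01/29.531 of its cycle, so θ ≈ 360° × 16.01/29.531 = 195.2°.
With cos θ = (-0.965), the lit fraction is (1 − (-0.965))/2 ≈ 0.982, so 98%.

98%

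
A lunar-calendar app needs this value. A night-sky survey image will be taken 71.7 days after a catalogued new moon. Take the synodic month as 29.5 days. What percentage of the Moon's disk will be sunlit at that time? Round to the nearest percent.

95%

71.7/29.5 = 2.431 lunations, so 2 complete cycles and 12.70 d into the next.
The Moon has covered 12.70/29.5 of its cycle, so θ ≈ 360° × 12.70/29.5 = 155.0°.
Illuminated fraction = (1 − cos 155.0°)/2 = (1 − (-0.906))/2 ≈ 0.953, so 95%.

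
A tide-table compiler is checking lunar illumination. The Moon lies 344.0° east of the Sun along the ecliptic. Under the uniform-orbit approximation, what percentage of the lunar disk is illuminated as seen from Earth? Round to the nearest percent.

Half-versine of 344.0°: (1 − 0.961)/2 = 0.019, i.e. 2%.

2%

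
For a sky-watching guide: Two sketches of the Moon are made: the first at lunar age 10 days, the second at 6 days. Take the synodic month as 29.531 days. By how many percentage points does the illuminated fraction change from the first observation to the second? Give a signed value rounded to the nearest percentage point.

-41 pp

First observation: θ = 360°·10/29.531 = 121.9°, so f = 0.764.
Second observation: θ = 73.1°, f = 0.355.
Δf = 0.355 − 0.764 = -0.409, i.e. -41 pp.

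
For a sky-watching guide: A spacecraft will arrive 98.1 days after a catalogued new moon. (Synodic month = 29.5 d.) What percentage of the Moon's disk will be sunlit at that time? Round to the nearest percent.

98.1 d spans 3 complete synodic months (3 × 29.5 = 88.50 d) plus 9.60 d.
Phase angle: θ = 360°·(9.60 d)/(29.5 d) = 117.2°.
cos 117.2° = (-0.456), so f = (1 − (-0.456))/2 = 0.728, so 73%.

73%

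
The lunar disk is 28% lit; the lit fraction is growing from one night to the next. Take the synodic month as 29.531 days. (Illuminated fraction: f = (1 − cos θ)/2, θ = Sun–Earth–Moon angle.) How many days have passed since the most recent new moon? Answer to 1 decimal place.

5.2 days

From f = (1 − cos θ)/2: cos θ = 1 − 2×0.28 = 0.440; arccos → 63.9°.
Waxing ⇒ before full, so θ = 63.9°.
At 360°/29.531 d per day, 63.9° corresponds to 5.24 days.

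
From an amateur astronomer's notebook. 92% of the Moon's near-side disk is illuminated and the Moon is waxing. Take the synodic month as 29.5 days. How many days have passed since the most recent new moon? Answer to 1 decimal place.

12.1 days

cos θ = 1 − 2f = -0.840, giving a principal value of 147.1°.
Waxing ⇒ before full, so θ = 147.1°.
Age = 29.5 × 147.1°/360° ≈ 12.06 days.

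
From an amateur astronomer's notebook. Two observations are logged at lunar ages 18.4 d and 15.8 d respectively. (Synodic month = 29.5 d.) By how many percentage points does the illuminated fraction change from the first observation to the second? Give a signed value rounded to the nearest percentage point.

+13 percentage points

First observation: θ = 360°·18.4/29.5 = 224.5°, so f = 0.856.
Second observation: θ = 192.8°, f = 0.988.
Δf = 0.988 − 0.856 = +0.131, i.e. +13 pp.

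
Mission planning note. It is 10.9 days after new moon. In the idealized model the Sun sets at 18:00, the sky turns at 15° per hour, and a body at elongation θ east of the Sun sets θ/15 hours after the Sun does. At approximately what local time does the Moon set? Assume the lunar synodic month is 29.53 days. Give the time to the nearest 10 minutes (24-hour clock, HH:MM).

02:50

Elongation θ = 360° × 10.9/29.53 ≈ 132.9°.
Delay after the Sun = 132.9° / (15°/h) ≈ 8.86 h.
18:00 + 8.859 h ≈ 02:52 → 02:50 to the nearest ten minutes.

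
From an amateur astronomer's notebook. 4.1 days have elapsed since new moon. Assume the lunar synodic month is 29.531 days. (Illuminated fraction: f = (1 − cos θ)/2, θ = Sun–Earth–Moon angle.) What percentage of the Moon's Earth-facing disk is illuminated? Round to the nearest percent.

18%

The Moon has covered 4.1/29.531 of its cycle, so θ ≈ 360° × 4.1/29.531 = 50.0°.
Illuminated fraction = (1 − cos 50.0°)/2 = (1 − 0.643)/2 ≈ 0.178, so 18%.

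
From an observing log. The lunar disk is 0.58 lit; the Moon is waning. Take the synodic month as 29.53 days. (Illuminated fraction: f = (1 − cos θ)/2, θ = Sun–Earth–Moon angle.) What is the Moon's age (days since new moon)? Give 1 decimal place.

21.4 days

From f = (1 − cos θ)/2: cos θ = 1 − 2×0.58 = -0.160; arccos → 99.2°.
Waning ⇒ past full, so θ = 360° − 99.2° = 260.8°.
At 360°/29.53 d per day, 260.8° corresponds to 21.39 days.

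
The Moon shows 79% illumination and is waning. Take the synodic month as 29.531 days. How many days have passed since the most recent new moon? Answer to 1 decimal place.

From f = (1 − cos θ)/2: cos θ = 1 − 2×0.79 = -0.580; arccos → 125.5°.
A waning Moon lies in 180°–360°, so θ = 360° − 125.5° = 234.5°.
That fraction of the synodic month is 234.5/360 × 29.531 d ≈ 19.24 d.

19.2 days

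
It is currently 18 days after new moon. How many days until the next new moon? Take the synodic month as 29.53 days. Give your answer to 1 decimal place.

One full lunation from the last new moon is 29.53 d; remaining = 29.53 − 18 = 11.530 d.

11.5 days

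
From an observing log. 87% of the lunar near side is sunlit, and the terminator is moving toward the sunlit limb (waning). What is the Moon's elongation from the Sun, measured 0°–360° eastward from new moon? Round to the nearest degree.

From f = (1 − cos θ)/2: cos θ = 1 − 2×0.87 = -0.740; arccos → 137.7°.
Waning ⇒ past full, so θ = 360° − 137.7° = 222.3°.

222°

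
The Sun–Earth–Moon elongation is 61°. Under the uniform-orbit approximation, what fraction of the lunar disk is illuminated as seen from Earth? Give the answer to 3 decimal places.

cos 61° = 0.485, so f = (1 − 0.485)/2 = 0.258.

0.258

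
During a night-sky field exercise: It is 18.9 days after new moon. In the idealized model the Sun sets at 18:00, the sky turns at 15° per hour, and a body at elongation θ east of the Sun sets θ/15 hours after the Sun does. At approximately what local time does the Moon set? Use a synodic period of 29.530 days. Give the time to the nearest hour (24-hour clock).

09:00

The Moon has covered 18.9/29.530 of its cycle, so θ ≈ 360° × 18.9/29.530 = 230.4°.
Delay after the Sun = 230.4° / (15°/h) ≈ 15.36 h.
18:00 + 15.36 h ≈ 09:22 → 09:00 to the nearest hour.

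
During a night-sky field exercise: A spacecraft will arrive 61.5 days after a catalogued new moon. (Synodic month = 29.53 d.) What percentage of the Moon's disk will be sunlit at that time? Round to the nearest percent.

7%

Reduce mod P: 61.5 − 2×29.53 = 2.44 d into the current lunation.
Elongation θ = 360° × 2.44/29.53 ≈ 29.7°.
Illuminated fraction = (1 − cos 29.7°)/2 = (1 − 0.868)/2 ≈ 0.066, so 7%.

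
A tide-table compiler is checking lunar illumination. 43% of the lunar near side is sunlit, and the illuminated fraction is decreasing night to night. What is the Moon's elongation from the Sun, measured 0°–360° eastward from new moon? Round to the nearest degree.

Invert f = (1 − cos θ)/2 to get cos θ = 1 − 2(0.43) = 0.140, hence θ₀ = arccos 0.140 = 82.0°.
Since the Moon is past full (waning), take the reflex angle: θ = 360° − 82.0° = 278.0°.

278°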